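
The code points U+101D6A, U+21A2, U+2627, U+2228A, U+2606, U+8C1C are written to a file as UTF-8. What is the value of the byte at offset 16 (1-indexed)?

1-indexed offset 16 is 0-indexed offset 15.
U+101D6A → 4-byte form F4 81 B5 AA at offsets 0–3.
U+21A2 → 3-byte form E2 86 A2 at offsets 4–6.
U+2627 → 3-byte form E2 98 A7 at offsets 7–9.
U+2228A → 4-byte form F0 A2 8A 8A at offsets 10–13.
U+2606 → 3-byte form E2 98 86 at offsets 14–16.
Offset 15 falls in char 5's range; it's byte 2 of E2 98 86 = 0x98.

0x98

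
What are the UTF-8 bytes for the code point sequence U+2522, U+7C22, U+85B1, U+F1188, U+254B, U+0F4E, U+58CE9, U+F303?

E2 94 A2 E7 B0 A2 E8 96 B1 F3 B1 86 88 E2 95 8B E0 BD 8E F1 98 B3 A9 EF 8C 83

U+2522: 3-byte form → E2 94 A2.
U+7C22: 3-byte form → E7 B0 A2.
U+85B1: 3-byte form → E8 96 B1.
U+F1188: 4-byte form → F3 B1 86 88.
U+254B: 3-byte form → E2 95 8B.
U+0F4E: 3-byte form → E0 BD 8E.
U+58CE9: 4-byte form → F1 98 B3 A9.
U+F303: 3-byte form → EF 8C 83.
Concatenated (26 bytes): E2 94 A2 E7 B0 A2 E8 96 B1 F3 B1 86 88 E2 95 8B E0 BD 8E F1 98 B3 A9 EF 8C 83.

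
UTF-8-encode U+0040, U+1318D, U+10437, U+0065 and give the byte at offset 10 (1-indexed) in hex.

1-indexed offset 10 is 0-indexed offset 9.
U+0040 → 1-byte form 40 at offsets 0–0.
U+1318D → 4-byte form F0 93 86 8D at offsets 1–4.
U+10437 → 4-byte form F0 90 90 B7 at offsets 5–8.
U+0065 → 1-byte form 65 at offsets 9–9.
Offset 9 falls in char 4's range; it's byte 1 of 65 = 0x65.

0x65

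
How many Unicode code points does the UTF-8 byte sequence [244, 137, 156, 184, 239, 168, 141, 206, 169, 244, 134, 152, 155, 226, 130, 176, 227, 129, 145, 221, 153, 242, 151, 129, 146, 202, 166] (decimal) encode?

9

Byte at offset 0: 0xF4 = 11110100 → 4-byte char (#1). Advance 4.
Byte at offset 4: 0xEF = 11101111 → 3-byte char (#2). Advance 3.
Byte at offset 7: 0xCE = 11001110 → 2-byte char (#3). Advance 2.
Byte at offset 9: 0xF4 = 11110100 → 4-byte char (#4). Advance 4.
Byte at offset 13: 0xE2 = 11100010 → 3-byte char (#5). Advance 3.
Byte at offset 16: 0xE3 = 11100011 → 3-byte char (#6). Advance 3.
Byte at offset 19: 0xDD = 11011101 → 2-byte char (#7). Advance 2.
Byte at offset 21: 0xF2 = 11110010 → 4-byte char (#8). Advance 4.
Byte at offset 25: 0xCA = 11001010 → 2-byte char (#9). Advance 2.
Reached end at offset 27 after 9 code points.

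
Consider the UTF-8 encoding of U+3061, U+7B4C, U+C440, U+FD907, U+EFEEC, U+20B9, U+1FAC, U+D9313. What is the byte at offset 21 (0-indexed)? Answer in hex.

U+3061 → 3-byte form E3 81 A1 at offsets 0–2.
U+7B4C → 3-byte form E7 AD 8C at offsets 3–5.
U+C440 → 3-byte form EC 91 80 at offsets 6–8.
U+FD907 → 4-byte form F3 BD A4 87 at offsets 9–12.
U+EFEEC → 4-byte form F3 AF BB AC at offsets 13–16.
U+20B9 → 3-byte form E2 82 B9 at offsets 17–19.
U+1FAC → 3-byte form E1 BE AC at offsets 20–22.
Offset 21 falls in char 7's range; it's byte 2 of E1 BE AC = 0xBE.

0xBE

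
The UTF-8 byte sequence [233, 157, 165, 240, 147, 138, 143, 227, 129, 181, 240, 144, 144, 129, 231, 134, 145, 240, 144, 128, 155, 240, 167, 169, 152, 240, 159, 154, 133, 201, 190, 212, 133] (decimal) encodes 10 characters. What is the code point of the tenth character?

Offset 0: leading byte 0xE9 = 11101001 → 3-byte char #1 = E9 9D A5.
Offset 3: leading byte 0xF0 = 11110000 → 4-byte char #2 = F0 93 8A 8F.
Offset 7: leading byte 0xE3 = 11100011 → 3-byte char #3 = E3 81 B5.
Offset 10: leading byte 0xF0 = 11110000 → 4-byte char #4 = F0 90 90 81.
Offset 14: leading byte 0xE7 = 11100111 → 3-byte char #5 = E7 86 91.
Offset 17: leading byte 0xF0 = 11110000 → 4-byte char #6 = F0 90 80 9B.
Offset 21: leading byte 0xF0 = 11110000 → 4-byte char #7 = F0 A7 A9 98.
Offset 25: leading byte 0xF0 = 11110000 → 4-byte char #8 = F0 9F 9A 85.
Offset 29: leading byte 0xC9 = 11001001 → 2-byte char #9 = C9 BE.
Offset 31: leading byte 0xD4 = 11010100 → 2-byte char #10 = D4 85.
Leading byte 0xD4 = 11010100 matches 110xxxxx → 2-byte sequence.
Byte 1: 0xD4 = 11010100, payload 10100 (5 bits).
Byte 2: 0x85 = 10000101 (10xxxxxx ✓), payload 000101.
Concatenate: 10100000101 = 0x505 (11 bits → U+0505).

U+0505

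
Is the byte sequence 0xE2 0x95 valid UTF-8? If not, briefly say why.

invalid (sequence truncated)

Leading byte 0xE2 = 11100010 → 3-byte form, but only 2 bytes are present.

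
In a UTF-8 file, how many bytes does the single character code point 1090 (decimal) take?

U+0442 = 0x442. UTF-8 uses 1 byte below 0x80, 2 below 0x800, 3 below 0x10000, 4 up to 0x10FFFF. 0x442 is in U+0080–U+07FF → 2 bytes.

2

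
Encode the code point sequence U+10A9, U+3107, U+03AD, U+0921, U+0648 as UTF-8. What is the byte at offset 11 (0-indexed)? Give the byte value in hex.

U+10A9 → 3-byte form E1 82 A9 at offsets 0–2.
U+3107 → 3-byte form E3 84 87 at offsets 3–5.
U+03AD → 2-byte form CE AD at offsets 6–7.
U+0921 → 3-byte form E0 A4 A1 at offsets 8–10.
U+0648 → 2-byte form D9 88 at offsets 11–12.
Offset 11 falls in char 5's range; it's byte 1 of D9 88 = 0xD9.

0xD9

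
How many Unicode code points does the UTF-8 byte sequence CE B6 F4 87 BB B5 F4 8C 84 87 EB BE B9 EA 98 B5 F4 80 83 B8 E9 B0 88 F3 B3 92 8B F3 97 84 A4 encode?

Byte at offset 0: 0xCE = 11001110 → 2-byte char (#1). Advance 2.
Byte at offset 2: 0xF4 = 11110100 → 4-byte char (#2). Advance 4.
Byte at offset 6: 0xF4 = 11110100 → 4-byte char (#3). Advance 4.
Byte at offset 10: 0xEB = 11101011 → 3-byte char (#4). Advance 3.
Byte at offset 13: 0xEA = 11101010 → 3-byte char (#5). Advance 3.
Byte at offset 16: 0xF4 = 11110100 → 4-byte char (#6). Advance 4.
Byte at offset 20: 0xE9 = 11101001 → 3-byte char (#7). Advance 3.
Byte at offset 23: 0xF3 = 11110011 → 4-byte char (#8). Advance 4.
Byte at offset 27: 0xF3 = 11110011 → 4-byte char (#9). Advance 4.
Reached end at offset 31 after 9 code points.

9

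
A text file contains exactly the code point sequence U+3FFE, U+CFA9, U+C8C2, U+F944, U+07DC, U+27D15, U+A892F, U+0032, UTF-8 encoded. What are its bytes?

U+3FFE: 3-byte form → E3 BF BE.
U+CFA9: 3-byte form → EC BE A9.
U+C8C2: 3-byte form → EC A3 82.
U+F944: 3-byte form → EF A5 84.
U+07DC: 2-byte form → DF 9C.
U+27D15: 4-byte form → F0 A7 B4 95.
U+A892F: 4-byte form → F2 A8 A4 AF.
U+0032: 1-byte form → 32.
Concatenated (23 bytes): E3 BF BE EC BE A9 EC A3 82 EF A5 84 DF 9C F0 A7 B4 95 F2 A8 A4 AF 32.

E3 BF BE EC BE A9 EC A3 82 EF A5 84 DF 9C F0 A7 B4 95 F2 A8 A4 AF 32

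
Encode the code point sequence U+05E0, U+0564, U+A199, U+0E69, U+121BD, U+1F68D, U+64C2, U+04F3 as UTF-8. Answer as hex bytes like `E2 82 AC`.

D7 A0 D5 A4 EA 86 99 E0 B9 A9 F0 92 86 BD F0 9F 9A 8D E6 93 82 D3 B3

U+05E0: 2-byte form → D7 A0.
U+0564: 2-byte form → D5 A4.
U+A199: 3-byte form → EA 86 99.
U+0E69: 3-byte form → E0 B9 A9.
U+121BD: 4-byte form → F0 92 86 BD.
U+1F68D: 4-byte form → F0 9F 9A 8D.
U+64C2: 3-byte form → E6 93 82.
U+04F3: 2-byte form → D3 B3.
Concatenated (23 bytes): D7 A0 D5 A4 EA 86 99 E0 B9 A9 F0 92 86 BD F0 9F 9A 8D E6 93 82 D3 B3.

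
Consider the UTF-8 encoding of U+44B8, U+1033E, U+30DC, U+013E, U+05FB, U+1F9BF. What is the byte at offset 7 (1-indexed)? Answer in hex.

0xBE

1-indexed offset 7 is 0-indexed offset 6.
U+44B8 → 3-byte form E4 92 B8 at offsets 0–2.
U+1033E → 4-byte form F0 90 8C BE at offsets 3–6.
Offset 6 falls in char 2's range; it's byte 4 of F0 90 8C BE = 0xBE.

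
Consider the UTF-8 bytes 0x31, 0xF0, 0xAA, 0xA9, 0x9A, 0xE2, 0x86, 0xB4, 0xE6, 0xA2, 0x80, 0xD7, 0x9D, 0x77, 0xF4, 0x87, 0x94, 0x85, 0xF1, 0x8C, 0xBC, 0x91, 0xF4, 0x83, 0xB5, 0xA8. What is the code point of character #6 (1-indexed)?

Offset 0: leading byte 0x31 = 00110001 → 1-byte char #1 = 31.
Offset 1: leading byte 0xF0 = 11110000 → 4-byte char #2 = F0 AA A9 9A.
Offset 5: leading byte 0xE2 = 11100010 → 3-byte char #3 = E2 86 B4.
Offset 8: leading byte 0xE6 = 11100110 → 3-byte char #4 = E6 A2 80.
Offset 11: leading byte 0xD7 = 11010111 → 2-byte char #5 = D7 9D.
Offset 13: leading byte 0x77 = 01110111 → 1-byte char #6 = 77.
Leading byte 0x77 = 01110111 matches 0xxxxxxx → 1-byte sequence.
Byte 1: 0x77 = 01110111, payload 1110111 (7 bits).
Concatenate: 1110111 = 0x77 (7 bits → U+0077).

U+0077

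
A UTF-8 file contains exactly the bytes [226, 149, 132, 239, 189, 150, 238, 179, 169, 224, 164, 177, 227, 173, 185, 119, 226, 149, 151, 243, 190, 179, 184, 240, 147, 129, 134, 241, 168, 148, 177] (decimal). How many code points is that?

10

Byte at offset 0: 0xE2 = 11100010 → 3-byte char (#1). Advance 3.
Byte at offset 3: 0xEF = 11101111 → 3-byte char (#2). Advance 3.
Byte at offset 6: 0xEE = 11101110 → 3-byte char (#3). Advance 3.
Byte at offset 9: 0xE0 = 11100000 → 3-byte char (#4). Advance 3.
Byte at offset 12: 0xE3 = 11100011 → 3-byte char (#5). Advance 3.
Byte at offset 15: 0x77 = 01110111 → 1-byte char (#6). Advance 1.
Byte at offset 16: 0xE2 = 11100010 → 3-byte char (#7). Advance 3.
Byte at offset 19: 0xF3 = 11110011 → 4-byte char (#8). Advance 4.
Byte at offset 23: 0xF0 = 11110000 → 4-byte char (#9). Advance 4.
Byte at offset 27: 0xF1 = 11110001 → 4-byte char (#10). Advance 4.
Reached end at offset 31 after 10 code points.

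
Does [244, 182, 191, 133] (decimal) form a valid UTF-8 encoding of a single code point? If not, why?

invalid (encodes a value above U+10FFFF)

Leading byte 0xF4 = 11110100 → 4-byte form.
Payload = 0x136FC5, which exceeds U+10FFFF, the maximum Unicode code point. (Leading bytes F5–FF, or F4 followed by ≥ 0x90, are invalid.)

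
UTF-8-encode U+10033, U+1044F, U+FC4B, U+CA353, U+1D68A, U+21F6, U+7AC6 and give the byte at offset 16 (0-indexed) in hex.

U+10033 → 4-byte form F0 90 80 B3 at offsets 0–3.
U+1044F → 4-byte form F0 90 91 8F at offsets 4–7.
U+FC4B → 3-byte form EF B1 8B at offsets 8–10.
U+CA353 → 4-byte form F3 8A 8D 93 at offsets 11–14.
U+1D68A → 4-byte form F0 9D 9A 8A at offsets 15–18.
Offset 16 falls in char 5's range; it's byte 2 of F0 9D 9A 8A = 0x9D.

0x9D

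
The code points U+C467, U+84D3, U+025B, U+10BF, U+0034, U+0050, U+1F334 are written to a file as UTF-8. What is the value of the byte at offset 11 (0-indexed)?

U+C467 → 3-byte form EC 91 A7 at offsets 0–2.
U+84D3 → 3-byte form E8 93 93 at offsets 3–5.
U+025B → 2-byte form C9 9B at offsets 6–7.
U+10BF → 3-byte form E1 82 BF at offsets 8–10.
U+0034 → 1-byte form 34 at offsets 11–11.
Offset 11 falls in char 5's range; it's byte 1 of 34 = 0x34.

0x34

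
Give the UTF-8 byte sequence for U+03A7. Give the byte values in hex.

CE A7

U+03A7 = 0x3A7 = 935 decimal. In range U+0080–U+07FF → 2-byte form: 110xxxxx 10xxxxxx.
Binary (11 bits): 01110100111.
Split 5+6: 01110 | 100111.
Byte 1: 11001110 = 0xCE.
Byte 2: 10100111 = 0xA7.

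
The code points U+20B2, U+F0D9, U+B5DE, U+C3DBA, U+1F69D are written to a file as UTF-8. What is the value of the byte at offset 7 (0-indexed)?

0x97

U+20B2 → 3-byte form E2 82 B2 at offsets 0–2.
U+F0D9 → 3-byte form EF 83 99 at offsets 3–5.
U+B5DE → 3-byte form EB 97 9E at offsets 6–8.
Offset 7 falls in char 3's range; it's byte 2 of EB 97 9E = 0x97.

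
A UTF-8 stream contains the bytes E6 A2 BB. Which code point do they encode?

Leading byte 0xE6 = 11100110 matches 1110xxxx → 3-byte sequence.
Byte 1: 0xE6 = 11100110, payload 0110 (4 bits).
Byte 2: 0xA2 = 10100010 (10xxxxxx ✓), payload 100010.
Byte 3: 0xBB = 10111011 (10xxxxxx ✓), payload 111011.
Concatenate: 0110100010111011 = 0x68BB (16 bits → U+68BB).

U+68BB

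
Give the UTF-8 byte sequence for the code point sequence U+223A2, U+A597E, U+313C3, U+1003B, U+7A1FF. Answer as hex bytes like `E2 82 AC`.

U+223A2: 4-byte form → F0 A2 8E A2.
U+A597E: 4-byte form → F2 A5 A5 BE.
U+313C3: 4-byte form → F0 B1 8F 83.
U+1003B: 4-byte form → F0 90 80 BB.
U+7A1FF: 4-byte form → F1 BA 87 BF.
Concatenated (20 bytes): F0 A2 8E A2 F2 A5 A5 BE F0 B1 8F 83 F0 90 80 BB F1 BA 87 BF.

F0 A2 8E A2 F2 A5 A5 BE F0 B1 8F 83 F0 90 80 BB F1 BA 87 BF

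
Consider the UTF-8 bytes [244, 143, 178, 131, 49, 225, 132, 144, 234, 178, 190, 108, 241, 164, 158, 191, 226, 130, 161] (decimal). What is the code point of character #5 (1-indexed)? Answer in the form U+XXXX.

Offset 0: leading byte 0xF4 = 11110100 → 4-byte char #1 = F4 8F B2 83.
Offset 4: leading byte 0x31 = 00110001 → 1-byte char #2 = 31.
Offset 5: leading byte 0xE1 = 11100001 → 3-byte char #3 = E1 84 90.
Offset 8: leading byte 0xEA = 11101010 → 3-byte char #4 = EA B2 BE.
Offset 11: leading byte 0x6C = 01101100 → 1-byte char #5 = 6C.
Leading byte 0x6C = 01101100 matches 0xxxxxxx → 1-byte sequence.
Byte 1: 0x6C = 01101100, payload 1101100 (7 bits).
Concatenate: 1101100 = 0x6C (7 bits → U+006C).

U+006C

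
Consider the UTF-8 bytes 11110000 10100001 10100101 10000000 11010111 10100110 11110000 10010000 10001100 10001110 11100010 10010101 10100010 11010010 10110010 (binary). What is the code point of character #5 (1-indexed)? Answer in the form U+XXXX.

Offset 0: leading byte 0xF0 = 11110000 → 4-byte char #1 = F0 A1 A5 80.
Offset 4: leading byte 0xD7 = 11010111 → 2-byte char #2 = D7 A6.
Offset 6: leading byte 0xF0 = 11110000 → 4-byte char #3 = F0 90 8C 8E.
Offset 10: leading byte 0xE2 = 11100010 → 3-byte char #4 = E2 95 A2.
Offset 13: leading byte 0xD2 = 11010010 → 2-byte char #5 = D2 B2.
Leading byte 0xD2 = 11010010 matches 110xxxxx → 2-byte sequence.
Byte 1: 0xD2 = 11010010, payload 10010 (5 bits).
Byte 2: 0xB2 = 10110010 (10xxxxxx ✓), payload 110010.
Concatenate: 10010110010 = 0x4B2 (11 bits → U+04B2).

U+04B2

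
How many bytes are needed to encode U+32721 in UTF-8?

U+32721 = 0x32721. UTF-8 uses 1 byte below 0x80, 2 below 0x800, 3 below 0x10000, 4 up to 0x10FFFF. 0x32721 is in U+10000–U+10FFFF → 4 bytes.

4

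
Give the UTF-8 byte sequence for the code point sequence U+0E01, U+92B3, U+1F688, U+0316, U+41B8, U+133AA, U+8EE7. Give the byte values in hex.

U+0E01: 3-byte form → E0 B8 81.
U+92B3: 3-byte form → E9 8A B3.
U+1F688: 4-byte form → F0 9F 9A 88.
U+0316: 2-byte form → CC 96.
U+41B8: 3-byte form → E4 86 B8.
U+133AA: 4-byte form → F0 93 8E AA.
U+8EE7: 3-byte form → E8 BB A7.
Concatenated (22 bytes): E0 B8 81 E9 8A B3 F0 9F 9A 88 CC 96 E4 86 B8 F0 93 8E AA E8 BB A7.

E0 B8 81 E9 8A B3 F0 9F 9A 88 CC 96 E4 86 B8 F0 93 8E AA E8 BB A7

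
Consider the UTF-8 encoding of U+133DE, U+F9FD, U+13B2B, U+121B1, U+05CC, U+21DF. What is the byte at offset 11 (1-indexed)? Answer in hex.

1-indexed offset 11 is 0-indexed offset 10.
U+133DE → 4-byte form F0 93 8F 9E at offsets 0–3.
U+F9FD → 3-byte form EF A7 BD at offsets 4–6.
U+13B2B → 4-byte form F0 93 AC AB at offsets 7–10.
Offset 10 falls in char 3's range; it's byte 4 of F0 93 AC AB = 0xAB.

0xAB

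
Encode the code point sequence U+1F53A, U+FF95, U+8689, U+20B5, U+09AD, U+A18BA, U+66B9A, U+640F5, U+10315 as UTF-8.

U+1F53A: 4-byte form → F0 9F 94 BA.
U+FF95: 3-byte form → EF BE 95.
U+8689: 3-byte form → E8 9A 89.
U+20B5: 3-byte form → E2 82 B5.
U+09AD: 3-byte form → E0 A6 AD.
U+A18BA: 4-byte form → F2 A1 A2 BA.
U+66B9A: 4-byte form → F1 A6 AE 9A.
U+640F5: 4-byte form → F1 A4 83 B5.
U+10315: 4-byte form → F0 90 8C 95.
Concatenated (32 bytes): F0 9F 94 BA EF BE 95 E8 9A 89 E2 82 B5 E0 A6 AD F2 A1 A2 BA F1 A6 AE 9A F1 A4 83 B5 F0 90 8C 95.

F0 9F 94 BA EF BE 95 E8 9A 89 E2 82 B5 E0 A6 AD F2 A1 A2 BA F1 A6 AE 9A F1 A4 83 B5 F0 90 8C 95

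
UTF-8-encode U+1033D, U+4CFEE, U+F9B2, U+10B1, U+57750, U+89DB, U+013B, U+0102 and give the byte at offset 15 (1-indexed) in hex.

1-indexed offset 15 is 0-indexed offset 14.
U+1033D → 4-byte form F0 90 8C BD at offsets 0–3.
U+4CFEE → 4-byte form F1 8C BF AE at offsets 4–7.
U+F9B2 → 3-byte form EF A6 B2 at offsets 8–10.
U+10B1 → 3-byte form E1 82 B1 at offsets 11–13.
U+57750 → 4-byte form F1 97 9D 90 at offsets 14–17.
Offset 14 falls in char 5's range; it's byte 1 of F1 97 9D 90 = 0xF1.

0xF1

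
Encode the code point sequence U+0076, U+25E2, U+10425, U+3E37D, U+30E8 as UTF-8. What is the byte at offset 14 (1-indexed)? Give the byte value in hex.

0x83

1-indexed offset 14 is 0-indexed offset 13.
U+0076 → 1-byte form 76 at offsets 0–0.
U+25E2 → 3-byte form E2 97 A2 at offsets 1–3.
U+10425 → 4-byte form F0 90 90 A5 at offsets 4–7.
U+3E37D → 4-byte form F0 BE 8D BD at offsets 8–11.
U+30E8 → 3-byte form E3 83 A8 at offsets 12–14.
Offset 13 falls in char 5's range; it's byte 2 of E3 83 A8 = 0x83.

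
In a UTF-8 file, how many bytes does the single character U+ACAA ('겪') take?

3

U+ACAA = 0xACAA. UTF-8 uses 1 byte below 0x80, 2 below 0x800, 3 below 0x10000, 4 up to 0x10FFFF. 0xACAA is in U+0800–U+FFFF → 3 bytes.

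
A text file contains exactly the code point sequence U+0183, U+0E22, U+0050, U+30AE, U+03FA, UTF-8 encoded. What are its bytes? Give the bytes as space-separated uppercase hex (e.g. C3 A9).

C6 83 E0 B8 A2 50 E3 82 AE CF BA

U+0183: 2-byte form → C6 83.
U+0E22: 3-byte form → E0 B8 A2.
U+0050: 1-byte form → 50.
U+30AE: 3-byte form → E3 82 AE.
U+03FA: 2-byte form → CF BA.
Concatenated (11 bytes): C6 83 E0 B8 A2 50 E3 82 AE CF BA.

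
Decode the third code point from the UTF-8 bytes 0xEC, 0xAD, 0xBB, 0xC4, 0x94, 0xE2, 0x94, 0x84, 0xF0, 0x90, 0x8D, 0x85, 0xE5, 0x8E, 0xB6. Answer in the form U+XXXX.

Offset 0: leading byte 0xEC = 11101100 → 3-byte char #1 = EC AD BB.
Offset 3: leading byte 0xC4 = 11000100 → 2-byte char #2 = C4 94.
Offset 5: leading byte 0xE2 = 11100010 → 3-byte char #3 = E2 94 84.
Leading byte 0xE2 = 11100010 matches 1110xxxx → 3-byte sequence.
Byte 1: 0xE2 = 11100010, payload 0010 (4 bits).
Byte 2: 0x94 = 10010100 (10xxxxxx ✓), payload 010100.
Byte 3: 0x84 = 10000100 (10xxxxxx ✓), payload 000100.
Concatenate: 0010010100000100 = 0x2504 (16 bits → U+2504).

U+2504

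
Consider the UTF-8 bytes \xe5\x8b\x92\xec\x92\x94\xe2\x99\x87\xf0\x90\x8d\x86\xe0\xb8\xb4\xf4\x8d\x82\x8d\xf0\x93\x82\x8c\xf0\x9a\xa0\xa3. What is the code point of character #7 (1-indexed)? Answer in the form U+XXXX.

Offset 0: leading byte 0xE5 = 11100101 → 3-byte char #1 = E5 8B 92.
Offset 3: leading byte 0xEC = 11101100 → 3-byte char #2 = EC 92 94.
Offset 6: leading byte 0xE2 = 11100010 → 3-byte char #3 = E2 99 87.
Offset 9: leading byte 0xF0 = 11110000 → 4-byte char #4 = F0 90 8D 86.
Offset 13: leading byte 0xE0 = 11100000 → 3-byte char #5 = E0 B8 B4.
Offset 16: leading byte 0xF4 = 11110100 → 4-byte char #6 = F4 8D 82 8D.
Offset 20: leading byte 0xF0 = 11110000 → 4-byte char #7 = F0 93 82 8C.
Leading byte 0xF0 = 11110000 matches 11110xxx → 4-byte sequence.
Byte 1: 0xF0 = 11110000, payload 000 (3 bits).
Byte 2: 0x93 = 10010011 (10xxxxxx ✓), payload 010011.
Byte 3: 0x82 = 10000010 (10xxxxxx ✓), payload 000010.
Byte 4: 0x8C = 10001100 (10xxxxxx ✓), payload 001100.
Concatenate: 000010011000010001100 = 0x1308C (21 bits → U+1308C).

U+1308C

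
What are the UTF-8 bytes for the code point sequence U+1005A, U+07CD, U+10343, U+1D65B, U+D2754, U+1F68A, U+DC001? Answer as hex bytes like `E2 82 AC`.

U+1005A: 4-byte form → F0 90 81 9A.
U+07CD: 2-byte form → DF 8D.
U+10343: 4-byte form → F0 90 8D 83.
U+1D65B: 4-byte form → F0 9D 99 9B.
U+D2754: 4-byte form → F3 92 9D 94.
U+1F68A: 4-byte form → F0 9F 9A 8A.
U+DC001: 4-byte form → F3 9C 80 81.
Concatenated (26 bytes): F0 90 81 9A DF 8D F0 90 8D 83 F0 9D 99 9B F3 92 9D 94 F0 9F 9A 8A F3 9C 80 81.

F0 90 81 9A DF 8D F0 90 8D 83 F0 9D 99 9B F3 92 9D 94 F0 9F 9A 8A F3 9C 80 81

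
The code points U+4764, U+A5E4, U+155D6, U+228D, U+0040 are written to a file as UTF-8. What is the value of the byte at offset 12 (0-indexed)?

0x8D

U+4764 → 3-byte form E4 9D A4 at offsets 0–2.
U+A5E4 → 3-byte form EA 97 A4 at offsets 3–5.
U+155D6 → 4-byte form F0 95 97 96 at offsets 6–9.
U+228D → 3-byte form E2 8A 8D at offsets 10–12.
Offset 12 falls in char 4's range; it's byte 3 of E2 8A 8D = 0x8D.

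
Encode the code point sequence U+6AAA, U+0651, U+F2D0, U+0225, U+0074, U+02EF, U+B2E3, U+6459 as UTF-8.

U+6AAA: 3-byte form → E6 AA AA.
U+0651: 2-byte form → D9 91.
U+F2D0: 3-byte form → EF 8B 90.
U+0225: 2-byte form → C8 A5.
U+0074: 1-byte form → 74.
U+02EF: 2-byte form → CB AF.
U+B2E3: 3-byte form → EB 8B A3.
U+6459: 3-byte form → E6 91 99.
Concatenated (19 bytes): E6 AA AA D9 91 EF 8B 90 C8 A5 74 CB AF EB 8B A3 E6 91 99.

E6 AA AA D9 91 EF 8B 90 C8 A5 74 CB AF EB 8B A3 E6 91 99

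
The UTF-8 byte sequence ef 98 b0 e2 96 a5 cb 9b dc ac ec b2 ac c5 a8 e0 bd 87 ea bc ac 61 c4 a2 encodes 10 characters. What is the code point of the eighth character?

Offset 0: leading byte 0xEF = 11101111 → 3-byte char #1 = EF 98 B0.
Offset 3: leading byte 0xE2 = 11100010 → 3-byte char #2 = E2 96 A5.
Offset 6: leading byte 0xCB = 11001011 → 2-byte char #3 = CB 9B.
Offset 8: leading byte 0xDC = 11011100 → 2-byte char #4 = DC AC.
Offset 10: leading byte 0xEC = 11101100 → 3-byte char #5 = EC B2 AC.
Offset 13: leading byte 0xC5 = 11000101 → 2-byte char #6 = C5 A8.
Offset 15: leading byte 0xE0 = 11100000 → 3-byte char #7 = E0 BD 87.
Offset 18: leading byte 0xEA = 11101010 → 3-byte char #8 = EA BC AC.
Leading byte 0xEA = 11101010 matches 1110xxxx → 3-byte sequence.
Byte 1: 0xEA = 11101010, payload 1010 (4 bits).
Byte 2: 0xBC = 10111100 (10xxxxxx ✓), payload 111100.
Byte 3: 0xAC = 10101100 (10xxxxxx ✓), payload 101100.
Concatenate: 1010111100101100 = 0xAF2C (16 bits → U+AF2C).

U+AF2C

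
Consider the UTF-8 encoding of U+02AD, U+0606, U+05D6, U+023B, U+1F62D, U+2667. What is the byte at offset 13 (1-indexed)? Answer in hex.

0xE2

1-indexed offset 13 is 0-indexed offset 12.
U+02AD → 2-byte form CA AD at offsets 0–1.
U+0606 → 2-byte form D8 86 at offsets 2–3.
U+05D6 → 2-byte form D7 96 at offsets 4–5.
U+023B → 2-byte form C8 BB at offsets 6–7.
U+1F62D → 4-byte form F0 9F 98 AD at offsets 8–11.
U+2667 → 3-byte form E2 99 A7 at offsets 12–14.
Offset 12 falls in char 6's range; it's byte 1 of E2 99 A7 = 0xE2.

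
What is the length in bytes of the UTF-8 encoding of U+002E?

U+002E = 0x2E. UTF-8 uses 1 byte below 0x80, 2 below 0x800, 3 below 0x10000, 4 up to 0x10FFFF. 0x2E is in U+0000–U+007F → 1 byte.

1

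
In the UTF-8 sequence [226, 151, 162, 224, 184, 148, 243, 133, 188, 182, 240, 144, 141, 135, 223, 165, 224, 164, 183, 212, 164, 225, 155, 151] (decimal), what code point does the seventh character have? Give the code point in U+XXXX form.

Offset 0: leading byte 0xE2 = 11100010 → 3-byte char #1 = E2 97 A2.
Offset 3: leading byte 0xE0 = 11100000 → 3-byte char #2 = E0 B8 94.
Offset 6: leading byte 0xF3 = 11110011 → 4-byte char #3 = F3 85 BC B6.
Offset 10: leading byte 0xF0 = 11110000 → 4-byte char #4 = F0 90 8D 87.
Offset 14: leading byte 0xDF = 11011111 → 2-byte char #5 = DF A5.
Offset 16: leading byte 0xE0 = 11100000 → 3-byte char #6 = E0 A4 B7.
Offset 19: leading byte 0xD4 = 11010100 → 2-byte char #7 = D4 A4.
Leading byte 0xD4 = 11010100 matches 110xxxxx → 2-byte sequence.
Byte 1: 0xD4 = 11010100, payload 10100 (5 bits).
Byte 2: 0xA4 = 10100100 (10xxxxxx ✓), payload 100100.
Concatenate: 10100100100 = 0x524 (11 bits → U+0524).

U+0524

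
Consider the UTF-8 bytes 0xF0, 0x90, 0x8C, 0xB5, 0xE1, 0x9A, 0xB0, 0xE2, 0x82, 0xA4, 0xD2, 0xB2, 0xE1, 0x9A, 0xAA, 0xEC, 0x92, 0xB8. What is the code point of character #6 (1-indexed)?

U+C4B8

Offset 0: leading byte 0xF0 = 11110000 → 4-byte char #1 = F0 90 8C B5.
Offset 4: leading byte 0xE1 = 11100001 → 3-byte char #2 = E1 9A B0.
Offset 7: leading byte 0xE2 = 11100010 → 3-byte char #3 = E2 82 A4.
Offset 10: leading byte 0xD2 = 11010010 → 2-byte char #4 = D2 B2.
Offset 12: leading byte 0xE1 = 11100001 → 3-byte char #5 = E1 9A AA.
Offset 15: leading byte 0xEC = 11101100 → 3-byte char #6 = EC 92 B8.
Leading byte 0xEC = 11101100 matches 1110xxxx → 3-byte sequence.
Byte 1: 0xEC = 11101100, payload 1100 (4 bits).
Byte 2: 0x92 = 10010010 (10xxxxxx ✓), payload 010010.
Byte 3: 0xB8 = 10111000 (10xxxxxx ✓), payload 111000.
Concatenate: 1100010010111000 = 0xC4B8 (16 bits → U+C4B8).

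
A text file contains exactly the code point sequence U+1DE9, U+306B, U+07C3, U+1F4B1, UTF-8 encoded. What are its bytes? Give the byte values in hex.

U+1DE9: 3-byte form → E1 B7 A9.
U+306B: 3-byte form → E3 81 AB.
U+07C3: 2-byte form → DF 83.
U+1F4B1: 4-byte form → F0 9F 92 B1.
Concatenated (12 bytes): E1 B7 A9 E3 81 AB DF 83 F0 9F 92 B1.

E1 B7 A9 E3 81 AB DF 83 F0 9F 92 B1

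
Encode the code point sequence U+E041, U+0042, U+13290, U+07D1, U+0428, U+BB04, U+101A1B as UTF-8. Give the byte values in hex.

EE 81 81 42 F0 93 8A 90 DF 91 D0 A8 EB AC 84 F4 81 A8 9B

U+E041: 3-byte form → EE 81 81.
U+0042: 1-byte form → 42.
U+13290: 4-byte form → F0 93 8A 90.
U+07D1: 2-byte form → DF 91.
U+0428: 2-byte form → D0 A8.
U+BB04: 3-byte form → EB AC 84.
U+101A1B: 4-byte form → F4 81 A8 9B.
Concatenated (19 bytes): EE 81 81 42 F0 93 8A 90 DF 91 D0 A8 EB AC 84 F4 81 A8 9B.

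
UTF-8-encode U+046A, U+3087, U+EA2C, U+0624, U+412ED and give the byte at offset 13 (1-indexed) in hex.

1-indexed offset 13 is 0-indexed offset 12.
U+046A → 2-byte form D1 AA at offsets 0–1.
U+3087 → 3-byte form E3 82 87 at offsets 2–4.
U+EA2C → 3-byte form EE A8 AC at offsets 5–7.
U+0624 → 2-byte form D8 A4 at offsets 8–9.
U+412ED → 4-byte form F1 81 8B AD at offsets 10–13.
Offset 12 falls in char 5's range; it's byte 3 of F1 81 8B AD = 0x8B.

0x8B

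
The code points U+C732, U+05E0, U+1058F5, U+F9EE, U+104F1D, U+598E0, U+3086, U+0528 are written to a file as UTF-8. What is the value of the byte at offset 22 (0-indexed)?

0x86

U+C732 → 3-byte form EC 9C B2 at offsets 0–2.
U+05E0 → 2-byte form D7 A0 at offsets 3–4.
U+1058F5 → 4-byte form F4 85 A3 B5 at offsets 5–8.
U+F9EE → 3-byte form EF A7 AE at offsets 9–11.
U+104F1D → 4-byte form F4 84 BC 9D at offsets 12–15.
U+598E0 → 4-byte form F1 99 A3 A0 at offsets 16–19.
U+3086 → 3-byte form E3 82 86 at offsets 20–22.
Offset 22 falls in char 7's range; it's byte 3 of E3 82 86 = 0x86.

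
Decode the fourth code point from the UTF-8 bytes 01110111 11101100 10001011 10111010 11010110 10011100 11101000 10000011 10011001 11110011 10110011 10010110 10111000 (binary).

U+80D9

Offset 0: leading byte 0x77 = 01110111 → 1-byte char #1 = 77.
Offset 1: leading byte 0xEC = 11101100 → 3-byte char #2 = EC 8B BA.
Offset 4: leading byte 0xD6 = 11010110 → 2-byte char #3 = D6 9C.
Offset 6: leading byte 0xE8 = 11101000 → 3-byte char #4 = E8 83 99.
Leading byte 0xE8 = 11101000 matches 1110xxxx → 3-byte sequence.
Byte 1: 0xE8 = 11101000, payload 1000 (4 bits).
Byte 2: 0x83 = 10000011 (10xxxxxx ✓), payload 000011.
Byte 3: 0x99 = 10011001 (10xxxxxx ✓), payload 011001.
Concatenate: 1000000011011001 = 0x80D9 (16 bits → U+80D9).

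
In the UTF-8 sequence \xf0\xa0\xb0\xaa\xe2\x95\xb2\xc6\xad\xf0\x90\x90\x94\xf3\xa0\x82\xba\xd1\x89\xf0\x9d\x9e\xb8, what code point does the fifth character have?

U+E00BA

Offset 0: leading byte 0xF0 = 11110000 → 4-byte char #1 = F0 A0 B0 AA.
Offset 4: leading byte 0xE2 = 11100010 → 3-byte char #2 = E2 95 B2.
Offset 7: leading byte 0xC6 = 11000110 → 2-byte char #3 = C6 AD.
Offset 9: leading byte 0xF0 = 11110000 → 4-byte char #4 = F0 90 90 94.
Offset 13: leading byte 0xF3 = 11110011 → 4-byte char #5 = F3 A0 82 BA.
Leading byte 0xF3 = 11110011 matches 11110xxx → 4-byte sequence.
Byte 1: 0xF3 = 11110011, payload 011 (3 bits).
Byte 2: 0xA0 = 10100000 (10xxxxxx ✓), payload 100000.
Byte 3: 0x82 = 10000010 (10xxxxxx ✓), payload 000010.
Byte 4: 0xBA = 10111010 (10xxxxxx ✓), payload 111010.
Concatenate: 011100000000010111010 = 0xE00BA (21 bits → U+E00BA).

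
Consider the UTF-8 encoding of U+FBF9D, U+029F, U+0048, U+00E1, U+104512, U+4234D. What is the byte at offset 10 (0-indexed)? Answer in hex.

U+FBF9D → 4-byte form F3 BB BE 9D at offsets 0–3.
U+029F → 2-byte form CA 9F at offsets 4–5.
U+0048 → 1-byte form 48 at offsets 6–6.
U+00E1 → 2-byte form C3 A1 at offsets 7–8.
U+104512 → 4-byte form F4 84 94 92 at offsets 9–12.
Offset 10 falls in char 5's range; it's byte 2 of F4 84 94 92 = 0x84.

0x84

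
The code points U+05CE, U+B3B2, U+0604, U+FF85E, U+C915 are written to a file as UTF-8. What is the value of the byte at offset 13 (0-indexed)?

U+05CE → 2-byte form D7 8E at offsets 0–1.
U+B3B2 → 3-byte form EB 8E B2 at offsets 2–4.
U+0604 → 2-byte form D8 84 at offsets 5–6.
U+FF85E → 4-byte form F3 BF A1 9E at offsets 7–10.
U+C915 → 3-byte form EC A4 95 at offsets 11–13.
Offset 13 falls in char 5's range; it's byte 3 of EC A4 95 = 0x95.

0x95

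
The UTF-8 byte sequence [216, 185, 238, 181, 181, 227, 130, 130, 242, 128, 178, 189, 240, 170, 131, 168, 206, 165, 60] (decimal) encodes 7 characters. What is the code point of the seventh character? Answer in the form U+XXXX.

U+003C

Offset 0: leading byte 0xD8 = 11011000 → 2-byte char #1 = D8 B9.
Offset 2: leading byte 0xEE = 11101110 → 3-byte char #2 = EE B5 B5.
Offset 5: leading byte 0xE3 = 11100011 → 3-byte char #3 = E3 82 82.
Offset 8: leading byte 0xF2 = 11110010 → 4-byte char #4 = F2 80 B2 BD.
Offset 12: leading byte 0xF0 = 11110000 → 4-byte char #5 = F0 AA 83 A8.
Offset 16: leading byte 0xCE = 11001110 → 2-byte char #6 = CE A5.
Offset 18: leading byte 0x3C = 00111100 → 1-byte char #7 = 3C.
Leading byte 0x3C = 00111100 matches 0xxxxxxx → 1-byte sequence.
Byte 1: 0x3C = 00111100, payload 0111100 (7 bits).
Concatenate: 0111100 = 0x3C (7 bits → U+003C).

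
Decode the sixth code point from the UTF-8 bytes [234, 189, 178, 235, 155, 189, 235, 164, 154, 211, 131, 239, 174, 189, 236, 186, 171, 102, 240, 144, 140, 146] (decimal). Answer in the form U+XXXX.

U+CEAB

Offset 0: leading byte 0xEA = 11101010 → 3-byte char #1 = EA BD B2.
Offset 3: leading byte 0xEB = 11101011 → 3-byte char #2 = EB 9B BD.
Offset 6: leading byte 0xEB = 11101011 → 3-byte char #3 = EB A4 9A.
Offset 9: leading byte 0xD3 = 11010011 → 2-byte char #4 = D3 83.
Offset 11: leading byte 0xEF = 11101111 → 3-byte char #5 = EF AE BD.
Offset 14: leading byte 0xEC = 11101100 → 3-byte char #6 = EC BA AB.
Leading byte 0xEC = 11101100 matches 1110xxxx → 3-byte sequence.
Byte 1: 0xEC = 11101100, payload 1100 (4 bits).
Byte 2: 0xBA = 10111010 (10xxxxxx ✓), payload 111010.
Byte 3: 0xAB = 10101011 (10xxxxxx ✓), payload 101011.
Concatenate: 1100111010101011 = 0xCEAB (16 bits → U+CEAB).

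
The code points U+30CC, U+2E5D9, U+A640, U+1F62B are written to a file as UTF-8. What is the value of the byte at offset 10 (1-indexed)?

0x80

1-indexed offset 10 is 0-indexed offset 9.
U+30CC → 3-byte form E3 83 8C at offsets 0–2.
U+2E5D9 → 4-byte form F0 AE 97 99 at offsets 3–6.
U+A640 → 3-byte form EA 99 80 at offsets 7–9.
Offset 9 falls in char 3's range; it's byte 3 of EA 99 80 = 0x80.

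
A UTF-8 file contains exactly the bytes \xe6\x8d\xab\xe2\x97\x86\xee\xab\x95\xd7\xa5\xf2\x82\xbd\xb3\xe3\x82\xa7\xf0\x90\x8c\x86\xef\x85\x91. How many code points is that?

Byte at offset 0: 0xE6 = 11100110 → 3-byte char (#1). Advance 3.
Byte at offset 3: 0xE2 = 11100010 → 3-byte char (#2). Advance 3.
Byte at offset 6: 0xEE = 11101110 → 3-byte char (#3). Advance 3.
Byte at offset 9: 0xD7 = 11010111 → 2-byte char (#4). Advance 2.
Byte at offset 11: 0xF2 = 11110010 → 4-byte char (#5). Advance 4.
Byte at offset 15: 0xE3 = 11100011 → 3-byte char (#6). Advance 3.
Byte at offset 18: 0xF0 = 11110000 → 4-byte char (#7). Advance 4.
Byte at offset 22: 0xEF = 11101111 → 3-byte char (#8). Advance 3.
Reached end at offset 25 after 8 code points.

8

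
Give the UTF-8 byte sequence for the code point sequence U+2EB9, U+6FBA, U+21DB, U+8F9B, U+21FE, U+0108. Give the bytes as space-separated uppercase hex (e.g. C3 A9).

E2 BA B9 E6 BE BA E2 87 9B E8 BE 9B E2 87 BE C4 88

U+2EB9: 3-byte form → E2 BA B9.
U+6FBA: 3-byte form → E6 BE BA.
U+21DB: 3-byte form → E2 87 9B.
U+8F9B: 3-byte form → E8 BE 9B.
U+21FE: 3-byte form → E2 87 BE.
U+0108: 2-byte form → C4 88.
Concatenated (17 bytes): E2 BA B9 E6 BE BA E2 87 9B E8 BE 9B E2 87 BE C4 88.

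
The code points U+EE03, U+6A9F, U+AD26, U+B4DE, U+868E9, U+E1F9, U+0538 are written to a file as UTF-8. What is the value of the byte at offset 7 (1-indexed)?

0xEA

1-indexed offset 7 is 0-indexed offset 6.
U+EE03 → 3-byte form EE B8 83 at offsets 0–2.
U+6A9F → 3-byte form E6 AA 9F at offsets 3–5.
U+AD26 → 3-byte form EA B4 A6 at offsets 6–8.
Offset 6 falls in char 3's range; it's byte 1 of EA B4 A6 = 0xEA.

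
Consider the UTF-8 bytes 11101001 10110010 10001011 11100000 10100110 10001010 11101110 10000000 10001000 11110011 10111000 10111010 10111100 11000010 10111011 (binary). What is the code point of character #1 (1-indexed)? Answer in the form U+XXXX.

Offset 0: leading byte 0xE9 = 11101001 → 3-byte char #1 = E9 B2 8B.
Leading byte 0xE9 = 11101001 matches 1110xxxx → 3-byte sequence.
Byte 1: 0xE9 = 11101001, payload 1001 (4 bits).
Byte 2: 0xB2 = 10110010 (10xxxxxx ✓), payload 110010.
Byte 3: 0x8B = 10001011 (10xxxxxx ✓), payload 001011.
Concatenate: 1001110010001011 = 0x9C8B (16 bits → U+9C8B).

U+9C8B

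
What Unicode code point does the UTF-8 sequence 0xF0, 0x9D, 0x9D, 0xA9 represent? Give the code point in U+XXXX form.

U+1D769

Leading byte 0xF0 = 11110000 matches 11110xxx → 4-byte sequence.
Byte 1: 0xF0 = 11110000, payload 000 (3 bits).
Byte 2: 0x9D = 10011101 (10xxxxxx ✓), payload 011101.
Byte 3: 0x9D = 10011101 (10xxxxxx ✓), payload 011101.
Byte 4: 0xA9 = 10101001 (10xxxxxx ✓), payload 101001.
Concatenate: 000011101011101101001 = 0x1D769 (21 bits → U+1D769).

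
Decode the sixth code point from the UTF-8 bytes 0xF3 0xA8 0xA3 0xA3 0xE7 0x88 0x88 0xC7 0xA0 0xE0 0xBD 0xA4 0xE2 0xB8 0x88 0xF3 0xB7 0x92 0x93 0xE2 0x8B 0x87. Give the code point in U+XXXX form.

U+F7493

Offset 0: leading byte 0xF3 = 11110011 → 4-byte char #1 = F3 A8 A3 A3.
Offset 4: leading byte 0xE7 = 11100111 → 3-byte char #2 = E7 88 88.
Offset 7: leading byte 0xC7 = 11000111 → 2-byte char #3 = C7 A0.
Offset 9: leading byte 0xE0 = 11100000 → 3-byte char #4 = E0 BD A4.
Offset 12: leading byte 0xE2 = 11100010 → 3-byte char #5 = E2 B8 88.
Offset 15: leading byte 0xF3 = 11110011 → 4-byte char #6 = F3 B7 92 93.
Leading byte 0xF3 = 11110011 matches 11110xxx → 4-byte sequence.
Byte 1: 0xF3 = 11110011, payload 011 (3 bits).
Byte 2: 0xB7 = 10110111 (10xxxxxx ✓), payload 110111.
Byte 3: 0x92 = 10010010 (10xxxxxx ✓), payload 010010.
Byte 4: 0x93 = 10010011 (10xxxxxx ✓), payload 010011.
Concatenate: 011110111010010010011 = 0xF7493 (21 bits → U+F7493).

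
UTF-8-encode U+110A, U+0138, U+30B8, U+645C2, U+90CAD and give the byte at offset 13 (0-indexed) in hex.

0x90

U+110A → 3-byte form E1 84 8A at offsets 0–2.
U+0138 → 2-byte form C4 B8 at offsets 3–4.
U+30B8 → 3-byte form E3 82 B8 at offsets 5–7.
U+645C2 → 4-byte form F1 A4 97 82 at offsets 8–11.
U+90CAD → 4-byte form F2 90 B2 AD at offsets 12–15.
Offset 13 falls in char 5's range; it's byte 2 of F2 90 B2 AD = 0x90.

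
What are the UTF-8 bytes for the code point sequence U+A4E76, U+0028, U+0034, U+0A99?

F2 A4 B9 B6 28 34 E0 AA 99

U+A4E76: 4-byte form → F2 A4 B9 B6.
U+0028: 1-byte form → 28.
U+0034: 1-byte form → 34.
U+0A99: 3-byte form → E0 AA 99.
Concatenated (9 bytes): F2 A4 B9 B6 28 34 E0 AA 99.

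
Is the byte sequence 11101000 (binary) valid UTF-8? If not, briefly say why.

Leading byte 0xE8 = 11101000 → 3-byte form, but only 1 byte is present.

invalid (sequence truncated)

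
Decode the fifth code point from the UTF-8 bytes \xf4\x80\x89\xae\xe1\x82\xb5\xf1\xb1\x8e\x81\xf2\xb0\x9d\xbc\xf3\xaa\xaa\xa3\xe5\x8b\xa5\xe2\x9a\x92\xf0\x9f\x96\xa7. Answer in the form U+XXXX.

Offset 0: leading byte 0xF4 = 11110100 → 4-byte char #1 = F4 80 89 AE.
Offset 4: leading byte 0xE1 = 11100001 → 3-byte char #2 = E1 82 B5.
Offset 7: leading byte 0xF1 = 11110001 → 4-byte char #3 = F1 B1 8E 81.
Offset 11: leading byte 0xF2 = 11110010 → 4-byte char #4 = F2 B0 9D BC.
Offset 15: leading byte 0xF3 = 11110011 → 4-byte char #5 = F3 AA AA A3.
Leading byte 0xF3 = 11110011 matches 11110xxx → 4-byte sequence.
Byte 1: 0xF3 = 11110011, payload 011 (3 bits).
Byte 2: 0xAA = 10101010 (10xxxxxx ✓), payload 101010.
Byte 3: 0xAA = 10101010 (10xxxxxx ✓), payload 101010.
Byte 4: 0xA3 = 10100011 (10xxxxxx ✓), payload 100011.
Concatenate: 011101010101010100011 = 0xEAAA3 (21 bits → U+EAAA3).

U+EAAA3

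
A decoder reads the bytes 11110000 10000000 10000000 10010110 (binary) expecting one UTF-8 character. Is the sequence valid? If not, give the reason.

invalid (overlong encoding)

Leading byte 0xF0 = 11110000 → 4-byte form.
Continuation bytes all match 10xxxxxx. Payload decodes to 0x16.
But 0x16 < 0x10000, the minimum for a 4-byte sequence — this is an overlong encoding.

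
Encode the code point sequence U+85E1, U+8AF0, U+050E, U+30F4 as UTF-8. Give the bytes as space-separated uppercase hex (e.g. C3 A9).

U+85E1: 3-byte form → E8 97 A1.
U+8AF0: 3-byte form → E8 AB B0.
U+050E: 2-byte form → D4 8E.
U+30F4: 3-byte form → E3 83 B4.
Concatenated (11 bytes): E8 97 A1 E8 AB B0 D4 8E E3 83 B4.

E8 97 A1 E8 AB B0 D4 8E E3 83 B4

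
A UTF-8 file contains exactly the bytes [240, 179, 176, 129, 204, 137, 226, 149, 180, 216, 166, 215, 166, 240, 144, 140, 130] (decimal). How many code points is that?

Byte at offset 0: 0xF0 = 11110000 → 4-byte char (#1). Advance 4.
Byte at offset 4: 0xCC = 11001100 → 2-byte char (#2). Advance 2.
Byte at offset 6: 0xE2 = 11100010 → 3-byte char (#3). Advance 3.
Byte at offset 9: 0xD8 = 11011000 → 2-byte char (#4). Advance 2.
Byte at offset 11: 0xD7 = 11010111 → 2-byte char (#5). Advance 2.
Byte at offset 13: 0xF0 = 11110000 → 4-byte char (#6). Advance 4.
Reached end at offset 17 after 6 code points.

6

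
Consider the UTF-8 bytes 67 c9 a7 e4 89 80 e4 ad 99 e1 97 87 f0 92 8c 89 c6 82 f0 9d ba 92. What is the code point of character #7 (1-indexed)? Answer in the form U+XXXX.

U+0182

Offset 0: leading byte 0x67 = 01100111 → 1-byte char #1 = 67.
Offset 1: leading byte 0xC9 = 11001001 → 2-byte char #2 = C9 A7.
Offset 3: leading byte 0xE4 = 11100100 → 3-byte char #3 = E4 89 80.
Offset 6: leading byte 0xE4 = 11100100 → 3-byte char #4 = E4 AD 99.
Offset 9: leading byte 0xE1 = 11100001 → 3-byte char #5 = E1 97 87.
Offset 12: leading byte 0xF0 = 11110000 → 4-byte char #6 = F0 92 8C 89.
Offset 16: leading byte 0xC6 = 11000110 → 2-byte char #7 = C6 82.
Leading byte 0xC6 = 11000110 matches 110xxxxx → 2-byte sequence.
Byte 1: 0xC6 = 11000110, payload 00110 (5 bits).
Byte 2: 0x82 = 10000010 (10xxxxxx ✓), payload 000010.
Concatenate: 00110000010 = 0x182 (11 bits → U+0182).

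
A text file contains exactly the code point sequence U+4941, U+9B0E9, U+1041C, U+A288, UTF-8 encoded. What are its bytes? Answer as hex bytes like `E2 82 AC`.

E4 A5 81 F2 9B 83 A9 F0 90 90 9C EA 8A 88

U+4941: 3-byte form → E4 A5 81.
U+9B0E9: 4-byte form → F2 9B 83 A9.
U+1041C: 4-byte form → F0 90 90 9C.
U+A288: 3-byte form → EA 8A 88.
Concatenated (14 bytes): E4 A5 81 F2 9B 83 A9 F0 90 90 9C EA 8A 88.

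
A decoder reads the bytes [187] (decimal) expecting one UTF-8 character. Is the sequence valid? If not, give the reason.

Byte 0xBB = 10111011 has the form 10xxxxxx — a continuation byte — but there is no preceding leading byte.

invalid (continuation byte with no leading byte)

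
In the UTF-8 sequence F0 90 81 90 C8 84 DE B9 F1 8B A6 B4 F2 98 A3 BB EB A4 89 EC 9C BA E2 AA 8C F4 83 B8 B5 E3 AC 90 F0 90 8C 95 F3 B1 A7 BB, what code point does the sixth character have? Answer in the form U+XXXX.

U+B909

Offset 0: leading byte 0xF0 = 11110000 → 4-byte char #1 = F0 90 81 90.
Offset 4: leading byte 0xC8 = 11001000 → 2-byte char #2 = C8 84.
Offset 6: leading byte 0xDE = 11011110 → 2-byte char #3 = DE B9.
Offset 8: leading byte 0xF1 = 11110001 → 4-byte char #4 = F1 8B A6 B4.
Offset 12: leading byte 0xF2 = 11110010 → 4-byte char #5 = F2 98 A3 BB.
Offset 16: leading byte 0xEB = 11101011 → 3-byte char #6 = EB A4 89.
Leading byte 0xEB = 11101011 matches 1110xxxx → 3-byte sequence.
Byte 1: 0xEB = 11101011, payload 1011 (4 bits).
Byte 2: 0xA4 = 10100100 (10xxxxxx ✓), payload 100100.
Byte 3: 0x89 = 10001001 (10xxxxxx ✓), payload 001001.
Concatenate: 1011100100001001 = 0xB909 (16 bits → U+B909).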